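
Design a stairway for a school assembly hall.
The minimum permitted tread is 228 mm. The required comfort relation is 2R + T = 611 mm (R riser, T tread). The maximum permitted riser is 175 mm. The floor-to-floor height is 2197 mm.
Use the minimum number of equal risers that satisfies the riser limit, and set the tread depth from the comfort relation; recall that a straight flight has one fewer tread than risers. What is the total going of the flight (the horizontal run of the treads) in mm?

2197 / 175 = 12.55, so 13 risers are needed.
Each riser is 2197/13 = 169 mm (≤ 175 mm).
T = 611 − 2·169 = 273 mm, which satisfies the 228 mm minimum.
13 risers give 12 treads; going = 12 × 273 = 3276 mm.

3276 mm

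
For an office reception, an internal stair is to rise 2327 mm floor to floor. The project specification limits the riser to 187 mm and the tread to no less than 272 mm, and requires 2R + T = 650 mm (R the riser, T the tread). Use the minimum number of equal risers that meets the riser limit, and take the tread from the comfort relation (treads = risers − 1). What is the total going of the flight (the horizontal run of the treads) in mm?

3504 mm

⌈2327/187⌉ = 13 risers.
R = 2327 ÷ 13 = 179 mm.
T = 650 − 2·179 = 292 mm, which satisfies the 272 mm minimum.
Treads = 13 − 1 = 12; going = 12 × 292 = 3504 mm.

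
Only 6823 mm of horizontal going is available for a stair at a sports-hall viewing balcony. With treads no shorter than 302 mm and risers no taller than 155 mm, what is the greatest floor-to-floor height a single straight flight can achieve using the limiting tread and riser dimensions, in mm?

Treads that fit: ⌊6823 / 302⌋ = 22.
Risers = treads + 1 = 23.
Maximum height = 23 × 155 = 3565 mm.

3565 mm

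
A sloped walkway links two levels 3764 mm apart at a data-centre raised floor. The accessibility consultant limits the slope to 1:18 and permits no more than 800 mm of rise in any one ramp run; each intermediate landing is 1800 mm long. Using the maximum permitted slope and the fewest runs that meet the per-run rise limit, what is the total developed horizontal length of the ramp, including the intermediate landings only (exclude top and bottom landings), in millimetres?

⌈3764/800⌉ = 5 ramp runs. That means 4 intermediate landings.
Ramp run (horizontal) at 1:18: 3764 × 18 = 67752 mm.
Intermediate landings: 4 × 1800 = 7200 mm.
Total developed length = 67752 + 7200 = 74952 mm.

74952 mm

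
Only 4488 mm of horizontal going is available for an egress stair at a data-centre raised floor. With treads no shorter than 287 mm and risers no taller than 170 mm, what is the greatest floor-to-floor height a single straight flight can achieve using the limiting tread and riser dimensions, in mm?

Treads that fit: ⌊4488 / 287⌋ = 15.
Risers = treads + 1 = 16.
Maximum height = 16 × 170 = 2720 mm.

2720 mm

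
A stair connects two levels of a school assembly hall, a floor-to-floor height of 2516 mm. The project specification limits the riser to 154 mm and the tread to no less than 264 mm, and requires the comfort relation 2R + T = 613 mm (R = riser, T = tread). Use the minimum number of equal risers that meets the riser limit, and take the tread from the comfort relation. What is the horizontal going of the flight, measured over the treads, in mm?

2516 / 154 = 16.34, so 17 risers are needed.
R = 2516 ÷ 17 = 148 mm.
Tread T = 613 − 2 × 148 = 317 mm (≥ 264 mm).
Going = (17 − 1) × 317 = 5072 mm.

5072 mm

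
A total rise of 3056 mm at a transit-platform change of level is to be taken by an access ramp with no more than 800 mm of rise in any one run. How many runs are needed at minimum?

4 runs

At most 800 each: 3056/800 = 3.82, giving 4 ramp runs.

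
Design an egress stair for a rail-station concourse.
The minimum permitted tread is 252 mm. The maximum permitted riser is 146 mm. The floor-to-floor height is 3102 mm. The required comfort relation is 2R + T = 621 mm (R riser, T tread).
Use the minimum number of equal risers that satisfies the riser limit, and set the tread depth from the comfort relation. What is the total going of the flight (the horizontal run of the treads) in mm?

7119 mm

3102 / 146 = 21.25, so 22 risers are needed.
Each riser is 3102/22 = 141 mm (≤ 146 mm).
T = 621 − 2·141 = 339 mm, which satisfies the 252 mm minimum.
22 risers give 21 treads; going = 21 × 339 = 7119 mm.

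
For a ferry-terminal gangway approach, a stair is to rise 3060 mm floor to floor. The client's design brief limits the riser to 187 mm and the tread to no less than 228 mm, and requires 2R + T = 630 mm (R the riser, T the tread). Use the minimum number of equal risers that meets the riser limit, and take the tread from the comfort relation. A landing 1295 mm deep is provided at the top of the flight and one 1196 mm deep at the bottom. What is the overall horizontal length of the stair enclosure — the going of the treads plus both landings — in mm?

3060 / 187 = 16.36, so 17 risers are needed.
Riser R = 3060 / 17 = 180 mm, within the 187 mm limit.
T = 630 − 2·180 = 270 mm, which satisfies the 228 mm minimum.
Treads = 17 − 1 = 16; going = 16 × 270 = 4320 mm.
Add landings: 4320 + 1295 + 1196 = 6811 mm.

6811 mm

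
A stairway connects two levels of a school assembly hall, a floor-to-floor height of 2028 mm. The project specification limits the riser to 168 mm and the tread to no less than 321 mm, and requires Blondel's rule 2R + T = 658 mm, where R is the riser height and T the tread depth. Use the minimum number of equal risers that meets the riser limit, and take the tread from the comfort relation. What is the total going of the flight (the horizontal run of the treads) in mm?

⌈2028/168⌉ = 13 risers.
Each riser is 2028/13 = 156 mm (≤ 168 mm).
T = 658 − 2·156 = 346 mm, which satisfies the 321 mm minimum.
Treads = 13 − 1 = 12; going = 12 × 346 = 4152 mm.

4152 mm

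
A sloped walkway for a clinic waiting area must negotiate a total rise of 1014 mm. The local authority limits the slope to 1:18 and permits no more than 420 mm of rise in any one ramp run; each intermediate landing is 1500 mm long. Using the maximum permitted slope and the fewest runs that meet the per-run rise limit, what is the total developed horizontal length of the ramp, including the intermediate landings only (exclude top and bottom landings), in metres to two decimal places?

21.25 m

At most 420 each: 1014/420 = 2.41, giving 3 ramp runs. That means 2 intermediate landings.
Horizontal run for 1014 mm of rise at 1:18 is 1014 × 18 = 18252 mm.
Intermediate landings: 2 × 1500 = 3000 mm.
Developed length = 18252 + 3000 = 21252 mm.
= 21.25 m.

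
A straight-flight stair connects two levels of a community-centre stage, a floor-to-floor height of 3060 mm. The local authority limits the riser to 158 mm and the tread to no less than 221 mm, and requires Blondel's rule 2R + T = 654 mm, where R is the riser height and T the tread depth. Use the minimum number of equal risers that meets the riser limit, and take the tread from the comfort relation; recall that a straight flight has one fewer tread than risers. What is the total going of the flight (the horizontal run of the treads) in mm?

At most 158 each: 3060/158 = 19.37, giving 20 risers.
Riser R = 3060 / 20 = 153 mm, within the 158 mm limit.
Tread T = 654 − 2 × 153 = 348 mm (≥ 221 mm).
Treads = 20 − 1 = 19; going = 19 × 348 = 6612 mm.

6612 mm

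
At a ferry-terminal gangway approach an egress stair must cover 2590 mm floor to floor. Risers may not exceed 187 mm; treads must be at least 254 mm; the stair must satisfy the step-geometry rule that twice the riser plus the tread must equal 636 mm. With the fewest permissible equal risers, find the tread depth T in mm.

⌈2590/187⌉ = 14 risers.
Riser R = 2590 / 14 = 185 mm, within the 187 mm limit.
From 2R + T = 636: T = 636 − 370 = 266 mm.

266 mm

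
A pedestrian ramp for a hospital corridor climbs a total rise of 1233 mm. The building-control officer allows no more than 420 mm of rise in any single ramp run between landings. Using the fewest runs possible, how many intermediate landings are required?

2 intermediate landings

1233 / 420 = 2.936 → round up to 3 ramp runs.
3 runs are separated by 2 intermediate landings.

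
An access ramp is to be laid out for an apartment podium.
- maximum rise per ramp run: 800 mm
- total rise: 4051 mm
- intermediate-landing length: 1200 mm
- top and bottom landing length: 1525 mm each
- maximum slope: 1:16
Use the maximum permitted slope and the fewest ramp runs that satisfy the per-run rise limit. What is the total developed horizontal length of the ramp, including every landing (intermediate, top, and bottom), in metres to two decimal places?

73.87 m

At most 800 each: 4051/800 = 5.06, giving 6 ramp runs. That means 5 intermediate landings.
Ramp run (horizontal) at 1:16: 4051 × 16 = 64816 mm.
5 intermediate landings contribute 5 × 1200 = 6000 mm.
Top and bottom landings: 2 × 1525 = 3050 mm.
Total = 64816 + 6000 + 3050 = 73866 mm.
= 73.87 m.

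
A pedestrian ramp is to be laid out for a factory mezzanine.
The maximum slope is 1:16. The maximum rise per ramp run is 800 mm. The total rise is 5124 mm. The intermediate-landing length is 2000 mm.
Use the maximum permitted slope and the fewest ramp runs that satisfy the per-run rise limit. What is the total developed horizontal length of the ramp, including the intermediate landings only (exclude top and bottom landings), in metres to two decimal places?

93.98 m

5124 / 800 = 6.41, so 7 ramp runs are needed. That means 6 intermediate landings.
Ramp run (horizontal) at 1:16: 5124 × 16 = 81984 mm.
6 intermediate landings contribute 6 × 2000 = 12000 mm.
Total developed length = 81984 + 12000 = 93984 mm.
= 93.98 m.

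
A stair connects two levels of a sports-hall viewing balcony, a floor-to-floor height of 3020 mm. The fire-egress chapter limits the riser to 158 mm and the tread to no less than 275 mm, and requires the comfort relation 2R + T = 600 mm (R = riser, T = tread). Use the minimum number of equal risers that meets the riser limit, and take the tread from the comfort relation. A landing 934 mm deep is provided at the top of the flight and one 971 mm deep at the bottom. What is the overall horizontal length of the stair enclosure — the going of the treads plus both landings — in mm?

7567 mm

At most 158 each: 3020/158 = 19.11, giving 20 risers.
Each riser is 3020/20 = 151 mm (≤ 158 mm).
T = 600 − 2·151 = 298 mm, which satisfies the 275 mm minimum.
Going = (20 − 1) × 298 = 5662 mm.
Add landings: 5662 + 934 + 971 = 7567 mm.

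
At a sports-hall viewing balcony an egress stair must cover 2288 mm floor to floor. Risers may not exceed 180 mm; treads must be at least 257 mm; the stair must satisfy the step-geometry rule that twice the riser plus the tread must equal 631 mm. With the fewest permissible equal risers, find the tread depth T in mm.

⌈2288/180⌉ = 13 risers.
R = 2288 ÷ 13 = 176 mm.
T = 631 − 2·176 = 279 mm, which satisfies the 257 mm minimum.

279 mm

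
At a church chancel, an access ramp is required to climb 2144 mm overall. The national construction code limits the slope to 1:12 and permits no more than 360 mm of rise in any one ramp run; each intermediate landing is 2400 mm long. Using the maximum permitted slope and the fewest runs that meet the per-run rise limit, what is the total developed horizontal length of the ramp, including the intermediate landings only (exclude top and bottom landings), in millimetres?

⌈2144/360⌉ = 6 ramp runs. That means 5 intermediate landings.
Ramp run (horizontal) at 1:12: 2144 × 12 = 25728 mm.
5 intermediate landings contribute 5 × 2400 = 12000 mm.
Developed length = 25728 + 12000 = 37728 mm.

37728 mm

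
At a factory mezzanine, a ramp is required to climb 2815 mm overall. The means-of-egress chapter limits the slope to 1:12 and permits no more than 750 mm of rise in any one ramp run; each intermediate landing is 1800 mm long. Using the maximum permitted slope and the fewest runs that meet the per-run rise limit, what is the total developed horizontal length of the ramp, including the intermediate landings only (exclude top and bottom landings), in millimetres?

39180 mm

2815 / 750 = 3.753 → round up to 4 ramp runs. That means 3 intermediate landings.
Ramp run (horizontal) at 1:12: 2815 × 12 = 33780 mm.
3 intermediate landings contribute 3 × 1800 = 5400 mm.
Total developed length = 33780 + 5400 = 39180 mm.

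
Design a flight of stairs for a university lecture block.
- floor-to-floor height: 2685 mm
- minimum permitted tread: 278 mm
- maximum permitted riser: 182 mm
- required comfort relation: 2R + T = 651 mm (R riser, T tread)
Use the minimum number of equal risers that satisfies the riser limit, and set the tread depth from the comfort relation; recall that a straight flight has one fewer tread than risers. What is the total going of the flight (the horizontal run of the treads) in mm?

2685 / 182 = 14.75, so 15 risers are needed.
Each riser is 2685/15 = 179 mm (≤ 182 mm).
From 2R + T = 651: T = 651 − 358 = 293 mm.
Going = (15 − 1) × 293 = 4102 mm.

4102 mm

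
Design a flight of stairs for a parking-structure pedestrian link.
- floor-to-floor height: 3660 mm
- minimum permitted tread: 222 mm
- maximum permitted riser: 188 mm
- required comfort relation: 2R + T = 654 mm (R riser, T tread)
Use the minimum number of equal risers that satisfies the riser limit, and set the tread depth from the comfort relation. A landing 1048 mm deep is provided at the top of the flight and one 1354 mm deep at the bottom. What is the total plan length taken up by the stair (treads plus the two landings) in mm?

7874 mm

At most 188 each: 3660/188 = 19.47, giving 20 risers.
Riser R = 3660 / 20 = 183 mm, within the 188 mm limit.
From 2R + T = 654: T = 654 − 366 = 288 mm.
Treads = 20 − 1 = 19; going = 19 × 288 = 5472 mm.
Add landings: 5472 + 1048 + 1354 = 7874 mm.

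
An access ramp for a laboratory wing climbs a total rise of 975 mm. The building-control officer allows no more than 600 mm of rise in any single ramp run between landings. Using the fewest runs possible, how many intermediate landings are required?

At most 600 each: 975/600 = 1.62, giving 2 ramp runs.
2 runs are separated by 1 intermediate landings.

1 intermediate landings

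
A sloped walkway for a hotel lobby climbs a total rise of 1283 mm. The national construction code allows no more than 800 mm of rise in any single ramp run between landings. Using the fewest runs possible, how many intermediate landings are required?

⌈1283/800⌉ = 2 ramp runs.
2 runs are separated by 1 intermediate landings.

1 intermediate landings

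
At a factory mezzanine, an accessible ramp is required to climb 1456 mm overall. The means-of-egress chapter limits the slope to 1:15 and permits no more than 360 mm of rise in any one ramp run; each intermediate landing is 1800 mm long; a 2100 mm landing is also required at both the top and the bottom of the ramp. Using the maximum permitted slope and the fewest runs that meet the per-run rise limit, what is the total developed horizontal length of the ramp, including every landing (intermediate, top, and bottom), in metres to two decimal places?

33.24 m

1456 / 360 = 4.044 → round up to 5 ramp runs. That means 4 intermediate landings.
Horizontal run for 1456 mm of rise at 1:15 is 1456 × 15 = 21840 mm.
Intermediate landings: 4 × 1800 = 7200 mm.
Top and bottom landings: 2 × 2100 = 4200 mm.
Total = 21840 + 7200 + 4200 = 33240 mm.
= 33.24 m.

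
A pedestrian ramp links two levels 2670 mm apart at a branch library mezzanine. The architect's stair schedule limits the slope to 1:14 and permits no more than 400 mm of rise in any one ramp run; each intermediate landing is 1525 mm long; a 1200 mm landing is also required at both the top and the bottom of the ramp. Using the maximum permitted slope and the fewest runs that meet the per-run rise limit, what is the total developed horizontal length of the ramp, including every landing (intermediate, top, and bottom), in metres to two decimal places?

⌈2670/400⌉ = 7 ramp runs. That means 6 intermediate landings.
Horizontal run for 2670 mm of rise at 1:14 is 2670 × 14 = 37380 mm.
Intermediate landings: 6 × 1525 = 9150 mm.
Top and bottom landings: 2 × 1200 = 2400 mm.
Total = 37380 + 9150 + 2400 = 48930 mm.
= 48.93 m.

48.93 m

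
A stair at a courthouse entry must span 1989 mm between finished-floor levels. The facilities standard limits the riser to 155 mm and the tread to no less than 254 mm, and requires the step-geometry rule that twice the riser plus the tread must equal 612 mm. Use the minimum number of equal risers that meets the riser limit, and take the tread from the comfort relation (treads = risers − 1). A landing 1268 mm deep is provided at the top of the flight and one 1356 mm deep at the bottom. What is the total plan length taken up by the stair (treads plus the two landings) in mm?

At most 155 each: 1989/155 = 12.83, giving 13 risers.
Each riser is 1989/13 = 153 mm (≤ 155 mm).
Tread T = 612 − 2 × 153 = 306 mm (≥ 254 mm).
Treads = 13 − 1 = 12; going = 12 × 306 = 3672 mm.
Enclosure = 3672 + 1268 + 1356 = 6296 mm.

6296 mm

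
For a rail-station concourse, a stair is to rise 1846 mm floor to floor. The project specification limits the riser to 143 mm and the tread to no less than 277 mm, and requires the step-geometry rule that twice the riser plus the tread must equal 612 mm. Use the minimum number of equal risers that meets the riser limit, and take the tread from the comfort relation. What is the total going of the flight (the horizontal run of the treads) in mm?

1846 / 143 = 12.909 → round up to 13 risers.
R = 1846 ÷ 13 = 142 mm.
From 2R + T = 612: T = 612 − 284 = 328 mm.
Treads = 13 − 1 = 12; going = 12 × 328 = 3936 mm.

3936 mm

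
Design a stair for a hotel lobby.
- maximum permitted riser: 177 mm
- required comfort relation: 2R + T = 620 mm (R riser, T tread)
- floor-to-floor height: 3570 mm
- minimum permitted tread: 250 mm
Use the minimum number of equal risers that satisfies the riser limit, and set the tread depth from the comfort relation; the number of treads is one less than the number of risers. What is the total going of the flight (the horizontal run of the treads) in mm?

3570 / 177 = 20.169 → round up to 21 risers.
R = 3570 ÷ 21 = 170 mm.
From 2R + T = 620: T = 620 − 340 = 280 mm.
Going = (21 − 1) × 280 = 5600 mm.

5600 mm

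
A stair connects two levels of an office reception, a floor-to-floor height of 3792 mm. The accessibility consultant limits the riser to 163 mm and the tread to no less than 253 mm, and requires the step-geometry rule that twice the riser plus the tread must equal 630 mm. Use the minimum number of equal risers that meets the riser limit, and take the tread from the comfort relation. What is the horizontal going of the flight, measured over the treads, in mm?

3792 / 163 = 23.264 → round up to 24 risers.
Each riser is 3792/24 = 158 mm (≤ 163 mm).
Tread T = 630 − 2 × 158 = 314 mm (≥ 253 mm).
24 risers give 23 treads; going = 23 × 314 = 7222 mm.

7222 mm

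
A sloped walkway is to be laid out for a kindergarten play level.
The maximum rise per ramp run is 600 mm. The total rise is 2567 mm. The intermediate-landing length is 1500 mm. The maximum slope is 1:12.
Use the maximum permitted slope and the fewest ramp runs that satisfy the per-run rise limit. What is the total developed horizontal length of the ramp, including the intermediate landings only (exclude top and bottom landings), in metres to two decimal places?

36.80 m

2567 / 600 = 4.278 → round up to 5 ramp runs. That means 4 intermediate landings.
Horizontal run for 2567 mm of rise at 1:12 is 2567 × 12 = 30804 mm.
4 intermediate landings contribute 4 × 1500 = 6000 mm.
Developed length = 30804 + 6000 = 36804 mm.
= 36.80 m.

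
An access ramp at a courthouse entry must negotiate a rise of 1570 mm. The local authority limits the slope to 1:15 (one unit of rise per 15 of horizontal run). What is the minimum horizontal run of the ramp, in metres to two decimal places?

At 1:15 the run is 15 × 1570 = 23550 mm.
23550 mm = 23.55 m.

23.55 m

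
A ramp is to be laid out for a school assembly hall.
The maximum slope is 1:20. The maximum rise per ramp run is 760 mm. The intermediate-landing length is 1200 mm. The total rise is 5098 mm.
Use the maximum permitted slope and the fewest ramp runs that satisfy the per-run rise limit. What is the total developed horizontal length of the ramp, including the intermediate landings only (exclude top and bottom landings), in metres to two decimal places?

At most 760 each: 5098/760 = 6.71, giving 7 ramp runs. That means 6 intermediate landings.
Ramp run (horizontal) at 1:20: 5098 × 20 = 101960 mm.
Intermediate landings: 6 × 1200 = 7200 mm.
Total developed length = 101960 + 7200 = 109160 mm.
= 109.16 m.

109.16 m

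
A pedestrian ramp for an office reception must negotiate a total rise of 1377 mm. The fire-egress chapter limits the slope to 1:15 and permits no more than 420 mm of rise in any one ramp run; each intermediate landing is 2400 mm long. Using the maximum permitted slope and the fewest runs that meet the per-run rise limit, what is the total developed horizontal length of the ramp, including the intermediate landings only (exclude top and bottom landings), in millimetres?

27855 mm

⌈1377/420⌉ = 4 ramp runs. That means 3 intermediate landings.
Horizontal run for 1377 mm of rise at 1:15 is 1377 × 15 = 20655 mm.
3 intermediate landings contribute 3 × 2400 = 7200 mm.
Developed length = 20655 + 7200 = 27855 mm.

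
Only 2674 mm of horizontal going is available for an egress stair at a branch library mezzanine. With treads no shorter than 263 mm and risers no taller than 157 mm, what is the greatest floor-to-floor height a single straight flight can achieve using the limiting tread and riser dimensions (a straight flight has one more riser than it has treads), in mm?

2674 / 263 = 10.17, so 10 treads fit.
Risers = treads + 1 = 11.
Maximum height = 11 × 157 = 1727 mm.

1727 mm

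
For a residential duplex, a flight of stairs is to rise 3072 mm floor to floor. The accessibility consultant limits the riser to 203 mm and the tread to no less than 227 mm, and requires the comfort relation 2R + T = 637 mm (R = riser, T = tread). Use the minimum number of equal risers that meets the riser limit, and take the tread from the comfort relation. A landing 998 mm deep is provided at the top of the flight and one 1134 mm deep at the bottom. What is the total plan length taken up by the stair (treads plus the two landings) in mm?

5927 mm

3072 / 203 = 15.13, so 16 risers are needed.
Riser R = 3072 / 16 = 192 mm, within the 203 mm limit.
T = 637 − 2·192 = 253 mm, which satisfies the 227 mm minimum.
Going = (16 − 1) × 253 = 3795 mm.
Enclosure = 3795 + 998 + 1134 = 5927 mm.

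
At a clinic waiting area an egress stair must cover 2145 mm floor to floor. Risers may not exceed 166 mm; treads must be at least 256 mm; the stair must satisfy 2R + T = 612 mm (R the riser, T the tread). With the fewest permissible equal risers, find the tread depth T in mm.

282 mm

2145 / 166 = 12.92, so 13 risers are needed.
Each riser is 2145/13 = 165 mm (≤ 166 mm).
From 2R + T = 612: T = 612 − 330 = 282 mm.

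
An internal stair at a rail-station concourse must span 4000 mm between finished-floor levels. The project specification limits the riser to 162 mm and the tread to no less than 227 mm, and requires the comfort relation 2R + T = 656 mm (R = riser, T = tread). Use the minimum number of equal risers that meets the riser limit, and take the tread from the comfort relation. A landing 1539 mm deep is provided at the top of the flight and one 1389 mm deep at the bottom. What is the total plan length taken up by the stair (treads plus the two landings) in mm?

4000 / 162 = 24.69, so 25 risers are needed.
Each riser is 4000/25 = 160 mm (≤ 162 mm).
T = 656 − 2·160 = 336 mm, which satisfies the 227 mm minimum.
Going = (25 − 1) × 336 = 8064 mm.
Enclosure = 8064 + 1539 + 1389 = 10992 mm.

10992 mm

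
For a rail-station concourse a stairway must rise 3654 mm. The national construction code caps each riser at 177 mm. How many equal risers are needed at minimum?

3654 / 177 = 20.64, so 21 risers are needed.

21 risers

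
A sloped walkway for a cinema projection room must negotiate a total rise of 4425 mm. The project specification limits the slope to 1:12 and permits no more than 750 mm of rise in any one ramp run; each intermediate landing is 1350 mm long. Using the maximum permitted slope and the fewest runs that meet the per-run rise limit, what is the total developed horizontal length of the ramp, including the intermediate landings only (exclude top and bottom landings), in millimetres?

At most 750 each: 4425/750 = 5.90, giving 6 ramp runs. That means 5 intermediate landings.
Horizontal run for 4425 mm of rise at 1:12 is 4425 × 12 = 53100 mm.
Intermediate landings: 5 × 1350 = 6750 mm.
Developed length = 53100 + 6750 = 59850 mm.

59850 mm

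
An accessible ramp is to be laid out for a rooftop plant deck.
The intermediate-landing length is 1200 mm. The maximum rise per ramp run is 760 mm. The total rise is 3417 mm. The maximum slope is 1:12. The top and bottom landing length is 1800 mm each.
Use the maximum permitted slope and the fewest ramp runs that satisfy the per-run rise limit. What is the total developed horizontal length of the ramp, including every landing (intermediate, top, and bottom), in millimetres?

⌈3417/760⌉ = 5 ramp runs. That means 4 intermediate landings.
Horizontal run for 3417 mm of rise at 1:12 is 3417 × 12 = 41004 mm.
4 intermediate landings contribute 4 × 1200 = 4800 mm.
Top and bottom landings: 2 × 1800 = 3600 mm.
Total = 41004 + 4800 + 3600 = 49404 mm.

49404 mm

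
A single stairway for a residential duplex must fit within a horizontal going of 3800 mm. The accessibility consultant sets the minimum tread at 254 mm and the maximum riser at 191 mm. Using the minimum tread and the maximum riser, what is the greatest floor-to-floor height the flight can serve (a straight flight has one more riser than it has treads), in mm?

2865 mm

Treads that fit: ⌊3800 / 254⌋ = 14.
Risers = treads + 1 = 15.
Maximum height = 15 × 191 = 2865 mm.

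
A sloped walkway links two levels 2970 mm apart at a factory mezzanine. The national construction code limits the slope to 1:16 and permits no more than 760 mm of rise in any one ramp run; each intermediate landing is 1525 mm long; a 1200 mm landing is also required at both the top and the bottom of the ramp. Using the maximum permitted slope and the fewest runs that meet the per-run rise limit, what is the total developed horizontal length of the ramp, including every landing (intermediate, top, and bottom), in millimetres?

54495 mm

At most 760 each: 2970/760 = 3.91, giving 4 ramp runs. That means 3 intermediate landings.
Horizontal run for 2970 mm of rise at 1:16 is 2970 × 16 = 47520 mm.
3 intermediate landings contribute 3 × 1525 = 4575 mm.
Top and bottom landings: 2 × 1200 = 2400 mm.
Total = 47520 + 4575 + 2400 = 54495 mm.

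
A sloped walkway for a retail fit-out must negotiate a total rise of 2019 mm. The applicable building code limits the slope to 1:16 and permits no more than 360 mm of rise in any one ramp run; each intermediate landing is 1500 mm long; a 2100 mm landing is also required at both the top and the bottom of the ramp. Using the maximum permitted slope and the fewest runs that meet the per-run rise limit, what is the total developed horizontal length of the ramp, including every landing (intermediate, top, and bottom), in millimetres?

2019 / 360 = 5.608 → round up to 6 ramp runs. That means 5 intermediate landings.
Ramp run (horizontal) at 1:16: 2019 × 16 = 32304 mm.
5 intermediate landings contribute 5 × 1500 = 7500 mm.
Top and bottom landings: 2 × 2100 = 4200 mm.
Total = 32304 + 7500 + 4200 = 44004 mm.

44004 mm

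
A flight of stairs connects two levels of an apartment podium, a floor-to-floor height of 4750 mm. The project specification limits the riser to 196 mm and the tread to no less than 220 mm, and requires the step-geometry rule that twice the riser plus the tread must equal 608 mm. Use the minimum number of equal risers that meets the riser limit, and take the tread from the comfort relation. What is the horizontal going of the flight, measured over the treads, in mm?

5472 mm

⌈4750/196⌉ = 25 risers.
Riser R = 4750 / 25 = 190 mm, within the 196 mm limit.
Tread T = 608 − 2 × 190 = 228 mm (≥ 220 mm).
Treads = 25 − 1 = 24; going = 24 × 228 = 5472 mm.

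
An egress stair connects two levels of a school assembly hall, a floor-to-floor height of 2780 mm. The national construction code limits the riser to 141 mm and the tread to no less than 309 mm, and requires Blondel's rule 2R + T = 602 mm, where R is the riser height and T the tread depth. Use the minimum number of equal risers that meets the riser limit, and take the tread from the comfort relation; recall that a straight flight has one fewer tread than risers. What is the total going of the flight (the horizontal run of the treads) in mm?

6156 mm

2780 / 141 = 19.72, so 20 risers are needed.
Riser R = 2780 / 20 = 139 mm, within the 141 mm limit.
T = 602 − 2·139 = 324 mm, which satisfies the 309 mm minimum.
20 risers give 19 treads; going = 19 × 324 = 6156 mm.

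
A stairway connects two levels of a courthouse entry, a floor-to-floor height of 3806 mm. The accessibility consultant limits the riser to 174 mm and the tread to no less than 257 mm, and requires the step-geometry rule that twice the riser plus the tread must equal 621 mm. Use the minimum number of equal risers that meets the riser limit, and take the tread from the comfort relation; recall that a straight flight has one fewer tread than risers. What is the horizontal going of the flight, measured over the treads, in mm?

⌈3806/174⌉ = 22 risers.
R = 3806 ÷ 22 = 173 mm.
From 2R + T = 621: T = 621 − 346 = 275 mm.
Going = (22 − 1) × 275 = 5775 mm.

5775 mm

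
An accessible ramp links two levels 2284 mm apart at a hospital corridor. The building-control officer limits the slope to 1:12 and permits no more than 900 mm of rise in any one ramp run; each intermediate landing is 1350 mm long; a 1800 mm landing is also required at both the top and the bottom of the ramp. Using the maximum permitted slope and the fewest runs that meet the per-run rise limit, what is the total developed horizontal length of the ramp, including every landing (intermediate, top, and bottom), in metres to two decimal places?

33.71 m

At most 900 each: 2284/900 = 2.54, giving 3 ramp runs. That means 2 intermediate landings.
Ramp run (horizontal) at 1:12: 2284 × 12 = 27408 mm.
2 intermediate landings contribute 2 × 1350 = 2700 mm.
Top and bottom landings: 2 × 1800 = 3600 mm.
Total = 27408 + 2700 + 3600 = 33708 mm.
= 33.71 m.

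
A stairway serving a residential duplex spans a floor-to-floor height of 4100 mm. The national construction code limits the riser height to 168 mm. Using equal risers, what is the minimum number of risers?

At most 168 each: 4100/168 = 24.40, giving 25 risers.

25 risers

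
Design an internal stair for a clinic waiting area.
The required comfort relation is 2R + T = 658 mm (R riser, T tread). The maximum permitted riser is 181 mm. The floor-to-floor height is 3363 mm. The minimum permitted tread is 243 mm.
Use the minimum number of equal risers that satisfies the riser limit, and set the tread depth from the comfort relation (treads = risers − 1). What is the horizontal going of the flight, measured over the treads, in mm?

5472 mm

⌈3363/181⌉ = 19 risers.
R = 3363 ÷ 19 = 177 mm.
T = 658 − 2·177 = 304 mm, which satisfies the 243 mm minimum.
Treads = 19 − 1 = 18; going = 18 × 304 = 5472 mm.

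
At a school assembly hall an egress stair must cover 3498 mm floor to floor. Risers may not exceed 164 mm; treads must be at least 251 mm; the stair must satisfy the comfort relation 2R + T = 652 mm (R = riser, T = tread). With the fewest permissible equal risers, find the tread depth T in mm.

334 mm

3498 / 164 = 21.33, so 22 risers are needed.
R = 3498 ÷ 22 = 159 mm.
T = 652 − 2·159 = 334 mm, which satisfies the 251 mm minimum.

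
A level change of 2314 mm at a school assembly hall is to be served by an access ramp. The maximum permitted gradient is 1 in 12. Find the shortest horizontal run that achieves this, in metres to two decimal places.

27.77 m

Run = rise × 12 = 2314 × 12 = 27768 mm.
27768 mm = 27.77 m.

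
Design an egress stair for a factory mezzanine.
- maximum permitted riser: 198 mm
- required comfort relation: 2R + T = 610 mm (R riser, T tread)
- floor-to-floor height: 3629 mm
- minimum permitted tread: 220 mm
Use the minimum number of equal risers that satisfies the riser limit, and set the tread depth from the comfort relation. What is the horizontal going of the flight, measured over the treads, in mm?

4104 mm

⌈3629/198⌉ = 19 risers.
Riser R = 3629 / 19 = 191 mm, within the 198 mm limit.
From 2R + T = 610: T = 610 − 382 = 228 mm.
Going = (19 − 1) × 228 = 4104 mm.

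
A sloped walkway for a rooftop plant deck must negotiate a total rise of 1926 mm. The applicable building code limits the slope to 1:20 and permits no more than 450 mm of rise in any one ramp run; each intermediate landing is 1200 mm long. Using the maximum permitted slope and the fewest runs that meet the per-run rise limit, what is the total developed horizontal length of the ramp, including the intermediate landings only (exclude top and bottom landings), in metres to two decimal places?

⌈1926/450⌉ = 5 ramp runs. That means 4 intermediate landings.
Horizontal run for 1926 mm of rise at 1:20 is 1926 × 20 = 38520 mm.
Intermediate landings: 4 × 1200 = 4800 mm.
Developed length = 38520 + 4800 = 43320 mm.
= 43.32 m.

43.32 m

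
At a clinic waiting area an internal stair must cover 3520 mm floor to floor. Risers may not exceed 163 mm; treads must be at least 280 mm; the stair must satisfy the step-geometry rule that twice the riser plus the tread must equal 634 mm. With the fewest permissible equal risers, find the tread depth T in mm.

⌈3520/163⌉ = 22 risers.
R = 3520 ÷ 22 = 160 mm.
Tread T = 634 − 2 × 160 = 314 mm (≥ 280 mm).

314 mm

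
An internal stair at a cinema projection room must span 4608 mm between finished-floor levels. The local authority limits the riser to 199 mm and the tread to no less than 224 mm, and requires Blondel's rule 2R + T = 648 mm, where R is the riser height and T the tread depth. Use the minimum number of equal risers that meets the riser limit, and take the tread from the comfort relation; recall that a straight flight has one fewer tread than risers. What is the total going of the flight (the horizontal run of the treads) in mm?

6072 mm

⌈4608/199⌉ = 24 risers.
Riser R = 4608 / 24 = 192 mm, within the 199 mm limit.
Tread T = 648 − 2 × 192 = 264 mm (≥ 224 mm).
24 risers give 23 treads; going = 23 × 264 = 6072 mm.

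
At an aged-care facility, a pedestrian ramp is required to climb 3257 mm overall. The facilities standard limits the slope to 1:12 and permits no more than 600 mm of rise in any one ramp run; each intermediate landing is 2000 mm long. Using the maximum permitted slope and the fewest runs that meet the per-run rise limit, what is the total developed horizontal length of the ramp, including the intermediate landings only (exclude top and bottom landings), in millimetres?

3257 / 600 = 5.43, so 6 ramp runs are needed. That means 5 intermediate landings.
Ramp run (horizontal) at 1:12: 3257 × 12 = 39084 mm.
Intermediate landings: 5 × 2000 = 10000 mm.
Total developed length = 39084 + 10000 = 49084 mm.

49084 mm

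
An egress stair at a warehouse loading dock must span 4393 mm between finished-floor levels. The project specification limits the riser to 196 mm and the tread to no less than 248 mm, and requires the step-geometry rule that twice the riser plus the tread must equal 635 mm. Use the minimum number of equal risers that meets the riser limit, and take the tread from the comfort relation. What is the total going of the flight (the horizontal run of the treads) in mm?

5566 mm

4393 / 196 = 22.41, so 23 risers are needed.
Riser R = 4393 / 23 = 191 mm, within the 196 mm limit.
Tread T = 635 − 2 × 191 = 253 mm (≥ 248 mm).
23 risers give 22 treads; going = 22 × 253 = 5566 mm.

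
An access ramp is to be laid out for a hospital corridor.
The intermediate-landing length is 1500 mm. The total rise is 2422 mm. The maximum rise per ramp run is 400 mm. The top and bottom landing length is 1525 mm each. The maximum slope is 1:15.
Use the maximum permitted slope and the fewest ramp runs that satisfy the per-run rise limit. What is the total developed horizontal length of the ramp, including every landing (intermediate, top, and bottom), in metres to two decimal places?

2422 / 400 = 6.05, so 7 ramp runs are needed. That means 6 intermediate landings.
Horizontal run for 2422 mm of rise at 1:15 is 2422 × 15 = 36330 mm.
6 intermediate landings contribute 6 × 1500 = 9000 mm.
Top and bottom landings: 2 × 1525 = 3050 mm.
Total = 36330 + 9000 + 3050 = 48380 mm.
= 48.38 m.

48.38 m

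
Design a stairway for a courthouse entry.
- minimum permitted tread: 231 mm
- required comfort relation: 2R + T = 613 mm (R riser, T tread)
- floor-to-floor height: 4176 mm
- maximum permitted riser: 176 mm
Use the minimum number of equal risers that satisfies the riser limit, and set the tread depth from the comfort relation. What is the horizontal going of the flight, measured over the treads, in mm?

4176 / 176 = 23.73, so 24 risers are needed.
Riser R = 4176 / 24 = 174 mm, within the 176 mm limit.
Tread T = 613 − 2 × 174 = 265 mm (≥ 231 mm).
Treads = 24 − 1 = 23; going = 23 × 265 = 6095 mm.

6095 mm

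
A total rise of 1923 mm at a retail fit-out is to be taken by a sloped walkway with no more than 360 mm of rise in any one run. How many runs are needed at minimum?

1923 / 360 = 5.342 → round up to 6 ramp runs.

6 runs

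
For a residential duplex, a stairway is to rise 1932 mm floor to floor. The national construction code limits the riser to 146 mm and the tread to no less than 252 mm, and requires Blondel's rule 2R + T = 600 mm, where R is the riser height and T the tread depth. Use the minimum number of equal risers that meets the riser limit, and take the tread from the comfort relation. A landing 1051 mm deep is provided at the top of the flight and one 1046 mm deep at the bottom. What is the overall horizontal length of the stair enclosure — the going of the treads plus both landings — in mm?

At most 146 each: 1932/146 = 13.23, giving 14 risers.
Riser R = 1932 / 14 = 138 mm, within the 146 mm limit.
Tread T = 600 − 2 × 138 = 324 mm (≥ 252 mm).
Treads = 14 − 1 = 13; going = 13 × 324 = 4212 mm.
Enclosure = 4212 + 1051 + 1046 = 6309 mm.

6309 mm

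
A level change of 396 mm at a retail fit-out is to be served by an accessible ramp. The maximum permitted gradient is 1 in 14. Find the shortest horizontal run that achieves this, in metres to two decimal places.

5.54 m

Run = rise × 14 = 396 × 14 = 5544 mm.
5544 mm = 5.54 m.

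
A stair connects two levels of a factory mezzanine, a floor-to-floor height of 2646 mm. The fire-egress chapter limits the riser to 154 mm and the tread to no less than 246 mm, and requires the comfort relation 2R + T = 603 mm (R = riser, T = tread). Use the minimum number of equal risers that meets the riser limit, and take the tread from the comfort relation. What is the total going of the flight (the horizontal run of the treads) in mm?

5253 mm

At most 154 each: 2646/154 = 17.18, giving 18 risers.
Riser R = 2646 / 18 = 147 mm, within the 154 mm limit.
Tread T = 603 − 2 × 147 = 309 mm (≥ 246 mm).
18 risers give 17 treads; going = 17 × 309 = 5253 mm.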